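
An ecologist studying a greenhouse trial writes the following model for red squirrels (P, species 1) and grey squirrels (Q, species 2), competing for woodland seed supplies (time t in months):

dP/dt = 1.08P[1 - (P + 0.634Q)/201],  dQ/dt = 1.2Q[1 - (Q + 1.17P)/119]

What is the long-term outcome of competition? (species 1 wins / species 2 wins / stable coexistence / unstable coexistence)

species 1 excludes species 2

Compare the nullcline intercepts: K1/α12 = 201/0.634 = 317 > K2 = 119; K2/α21 = 119/1.17 = 102 < K1 = 201.
Since the inequalities point opposite ways, species 1 can invade but species 2 cannot.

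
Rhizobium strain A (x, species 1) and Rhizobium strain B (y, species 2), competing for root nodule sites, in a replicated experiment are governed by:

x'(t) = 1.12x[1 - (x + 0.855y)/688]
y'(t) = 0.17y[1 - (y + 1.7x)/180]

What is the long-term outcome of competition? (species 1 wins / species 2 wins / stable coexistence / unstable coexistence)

species 1 excludes species 2

Compare the nullcline intercepts: K1/α12 = 688/0.855 = 805 > K2 = 180; K2/α21 = 180/1.7 = 106 < K1 = 688.
Since the inequalities point opposite ways, species 1 can invade but species 2 cannot.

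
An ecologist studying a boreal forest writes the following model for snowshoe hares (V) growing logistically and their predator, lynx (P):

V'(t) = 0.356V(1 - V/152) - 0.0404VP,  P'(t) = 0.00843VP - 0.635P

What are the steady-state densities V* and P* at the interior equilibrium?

From dP/dt = 0 with P > 0: 0.00843V* = 0.635, so V* = 75.3.
Substitute into dV/dt = 0: 0.356(1 - 75.3/152) = 0.0404P*.
The bracket is 0.504, giving P* = 0.18/0.0404 = 4.45.

V* ≈ 75.3, P* ≈ 4.45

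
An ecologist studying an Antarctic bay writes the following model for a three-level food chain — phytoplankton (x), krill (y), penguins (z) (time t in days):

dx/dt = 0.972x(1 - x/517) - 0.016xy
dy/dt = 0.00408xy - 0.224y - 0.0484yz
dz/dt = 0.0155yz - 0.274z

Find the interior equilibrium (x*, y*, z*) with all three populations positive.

From dz/dt = 0: 0.0155y* = 0.274, so y* = 17.7.
From dx/dt = 0: 0.972(1 - x*/517) = 0.016·17.7, giving x* = 517·(1 - 0.291) = 367.
From dy/dt = 0: 0.00408·367 - 0.224 = 0.0484z*, so z* = 1.27/0.0484 = 26.3.

x* ≈ 367, y* ≈ 17.7, z* ≈ 26.3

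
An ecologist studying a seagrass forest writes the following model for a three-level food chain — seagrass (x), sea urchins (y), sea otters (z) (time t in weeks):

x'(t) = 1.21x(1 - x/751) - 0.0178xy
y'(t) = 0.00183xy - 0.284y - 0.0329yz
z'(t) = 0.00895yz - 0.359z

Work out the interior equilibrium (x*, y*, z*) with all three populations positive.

From dz/dt = 0: 0.00895y* = 0.359, so y* = 40.1.
From dx/dt = 0: 1.21(1 - x*/751) = 0.0178·40.1, giving x* = 751·(1 - 0.59) = 308.
From dy/dt = 0: 0.00183·308 - 0.284 = 0.0329z*, so z* = 0.279/0.0329 = 8.49.

x* ≈ 308, y* ≈ 40.1, z* ≈ 8.49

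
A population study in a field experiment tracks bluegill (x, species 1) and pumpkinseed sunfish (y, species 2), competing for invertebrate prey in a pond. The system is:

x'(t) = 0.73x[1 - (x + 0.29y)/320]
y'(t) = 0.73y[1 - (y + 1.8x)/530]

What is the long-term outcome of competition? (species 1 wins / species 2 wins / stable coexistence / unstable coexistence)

Compare the nullcline intercepts: K1/α12 = 320/0.29 = 1100 > K2 = 530; K2/α21 = 530/1.8 = 294 < K1 = 320.
Since the inequalities point opposite ways, species 1 can invade but species 2 cannot.

species 1 excludes species 2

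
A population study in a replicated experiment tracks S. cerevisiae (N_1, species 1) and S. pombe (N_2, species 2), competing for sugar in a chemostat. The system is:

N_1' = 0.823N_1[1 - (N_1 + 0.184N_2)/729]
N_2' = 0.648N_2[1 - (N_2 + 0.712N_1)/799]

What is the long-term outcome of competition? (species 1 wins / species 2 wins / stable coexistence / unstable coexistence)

Compare the nullcline intercepts: K1/α12 = 729/0.184 = 3960 > K2 = 799; K2/α21 = 799/0.712 = 1120 > K1 = 729.
Since both inequalities hold, each species can invade when rare, so the interior equilibrium is stable.

stable coexistence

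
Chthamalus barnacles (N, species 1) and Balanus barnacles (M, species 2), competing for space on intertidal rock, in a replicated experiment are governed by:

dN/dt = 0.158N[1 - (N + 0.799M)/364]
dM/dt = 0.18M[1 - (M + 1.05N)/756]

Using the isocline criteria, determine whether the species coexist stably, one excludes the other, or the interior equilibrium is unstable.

Compare the nullcline intercepts: K1/α12 = 364/0.799 = 456 < K2 = 756; K2/α21 = 756/1.05 = 720 > K1 = 364.
Since the inequalities point opposite ways, species 2 can invade but species 1 cannot.

species 2 excludes species 1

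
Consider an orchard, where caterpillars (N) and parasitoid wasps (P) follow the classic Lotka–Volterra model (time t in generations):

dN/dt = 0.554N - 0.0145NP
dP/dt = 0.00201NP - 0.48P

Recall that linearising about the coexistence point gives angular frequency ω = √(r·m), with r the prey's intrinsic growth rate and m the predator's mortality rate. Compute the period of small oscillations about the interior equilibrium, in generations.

T ≈ 12.2 generations

Here r = 0.554 and m = 0.48, so r·m = 0.266.
ω = √0.266 = 0.516 per generation, hence T = 2π/ω ≈ 12.2 generations.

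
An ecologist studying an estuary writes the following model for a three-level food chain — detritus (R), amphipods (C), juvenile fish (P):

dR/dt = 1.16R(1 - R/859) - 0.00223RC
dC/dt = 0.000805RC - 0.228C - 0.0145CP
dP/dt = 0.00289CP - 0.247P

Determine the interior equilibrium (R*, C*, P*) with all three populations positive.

R* ≈ 718, C* ≈ 85.5, P* ≈ 24.1

From dP/dt = 0: 0.00289C* = 0.247, so C* = 85.5.
From dR/dt = 0: 1.16(1 - R*/859) = 0.00223·85.5, giving R* = 859·(1 - 0.164) = 718.
From dC/dt = 0: 0.000805·718 - 0.228 = 0.0145P*, so P* = 0.35/0.0145 = 24.1.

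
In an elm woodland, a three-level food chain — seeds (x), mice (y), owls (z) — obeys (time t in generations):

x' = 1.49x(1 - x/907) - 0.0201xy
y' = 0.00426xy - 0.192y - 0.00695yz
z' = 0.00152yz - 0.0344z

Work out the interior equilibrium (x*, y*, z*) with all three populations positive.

x* ≈ 630, y* ≈ 22.6, z* ≈ 359

From dz/dt = 0: 0.00152y* = 0.0344, so y* = 22.6.
From dx/dt = 0: 1.49(1 - x*/907) = 0.0201·22.6, giving x* = 907·(1 - 0.305) = 630.
From dy/dt = 0: 0.00426·630 - 0.192 = 0.00695z*, so z* = 2.49/0.00695 = 359.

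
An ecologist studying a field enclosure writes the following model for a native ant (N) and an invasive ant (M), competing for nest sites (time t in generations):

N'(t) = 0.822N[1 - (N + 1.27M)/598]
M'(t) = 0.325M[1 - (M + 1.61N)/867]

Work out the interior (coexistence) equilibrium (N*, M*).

N* ≈ 482, M* ≈ 91.7

Setting both brackets to zero gives the nullclines N + 1.27M = 598 and 1.61N + M = 867.
Substituting M = 867 - 1.61N into the first: N(1 - 1.27·1.61) = 598 - 1.27·867.
So N* = -503/-1.04 = 482, and then M* = 867 - 1.61·482 = 91.7.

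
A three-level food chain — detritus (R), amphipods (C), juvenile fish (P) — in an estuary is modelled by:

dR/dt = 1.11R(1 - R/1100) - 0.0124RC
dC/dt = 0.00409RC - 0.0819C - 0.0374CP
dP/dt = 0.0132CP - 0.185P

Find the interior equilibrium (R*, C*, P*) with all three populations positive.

R* ≈ 928, C* ≈ 14, P* ≈ 99.3

From dP/dt = 0: 0.0132C* = 0.185, so C* = 14.
From dR/dt = 0: 1.11(1 - R*/1100) = 0.0124·14, giving R* = 1100·(1 - 0.157) = 928.
From dC/dt = 0: 0.00409·928 - 0.0819 = 0.0374P*, so P* = 3.71/0.0374 = 99.3.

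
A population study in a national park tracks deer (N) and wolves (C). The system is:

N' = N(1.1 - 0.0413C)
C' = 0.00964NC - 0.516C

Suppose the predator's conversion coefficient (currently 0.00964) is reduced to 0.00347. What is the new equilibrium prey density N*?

N* ≈ 149

At the interior fixed point, setting dC/dt = 0 with C > 0 fixes N* = (predator death rate)/(NC coefficient) — independent of the other coefficients.
With the change, N* = 0.516/0.00347 = 149; it rises from 53.5.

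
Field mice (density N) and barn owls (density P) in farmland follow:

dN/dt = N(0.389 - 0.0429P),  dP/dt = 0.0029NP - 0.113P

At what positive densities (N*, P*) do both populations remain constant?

Set dP/dt = 0 with P > 0: 0.0029N - 0.113 = 0, so N* = 0.113/0.0029 = 39.
Set dN/dt = 0 with N > 0: 0.389 - 0.0429P = 0, so P* = 0.389/0.0429 = 9.07.

N* ≈ 39, P* ≈ 9.07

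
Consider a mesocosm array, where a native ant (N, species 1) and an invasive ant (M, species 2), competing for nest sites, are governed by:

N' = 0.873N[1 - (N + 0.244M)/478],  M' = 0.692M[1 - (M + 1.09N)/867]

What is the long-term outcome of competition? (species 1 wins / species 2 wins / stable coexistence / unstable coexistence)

stable coexistence

Compare the nullcline intercepts: K1/α12 = 478/0.244 = 1960 > K2 = 867; K2/α21 = 867/1.09 = 795 > K1 = 478.
Since both inequalities hold, each species can invade when rare, so the interior equilibrium is stable.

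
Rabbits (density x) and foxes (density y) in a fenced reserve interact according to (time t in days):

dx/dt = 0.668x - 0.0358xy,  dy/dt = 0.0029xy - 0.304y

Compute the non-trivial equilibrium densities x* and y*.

Set dy/dt = 0 with y > 0: 0.0029x - 0.304 = 0, so x* = 0.304/0.0029 = 105.
Set dx/dt = 0 with x > 0: 0.668 - 0.0358y = 0, so y* = 0.668/0.0358 = 18.7.

x* ≈ 105, y* ≈ 18.7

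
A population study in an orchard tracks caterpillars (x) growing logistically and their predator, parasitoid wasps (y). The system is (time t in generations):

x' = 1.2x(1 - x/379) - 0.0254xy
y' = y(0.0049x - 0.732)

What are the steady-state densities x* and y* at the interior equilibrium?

From dy/dt = 0 with y > 0: 0.0049x* = 0.732, so x* = 149.
Substitute into dx/dt = 0: 1.2(1 - 149/379) = 0.0254y*.
The bracket is 0.606, giving y* = 0.727/0.0254 = 28.6.

x* ≈ 149, y* ≈ 28.6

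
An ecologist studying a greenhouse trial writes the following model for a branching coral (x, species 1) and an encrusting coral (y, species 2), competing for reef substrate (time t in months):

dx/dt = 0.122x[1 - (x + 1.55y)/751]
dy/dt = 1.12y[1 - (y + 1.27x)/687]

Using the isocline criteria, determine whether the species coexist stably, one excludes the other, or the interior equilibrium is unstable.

Compare the nullcline intercepts: K1/α12 = 751/1.55 = 485 < K2 = 687; K2/α21 = 687/1.27 = 541 < K1 = 751.
Since both are reversed, neither can invade when rare; the interior point is a saddle.

unstable coexistence (outcome depends on initial conditions)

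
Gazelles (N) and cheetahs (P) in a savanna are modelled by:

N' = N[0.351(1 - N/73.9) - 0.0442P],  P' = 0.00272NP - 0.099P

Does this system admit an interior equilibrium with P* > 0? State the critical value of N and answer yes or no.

The predator equation gives dP/dt > 0 only when N > 0.099/0.00272 = 36.4.
Without the predator, N → K = 73.9. Since 73.9 > 36.4, the predator can invade and persist.

Threshold N = 36.4; K > 36.4, so yes, the predator persists.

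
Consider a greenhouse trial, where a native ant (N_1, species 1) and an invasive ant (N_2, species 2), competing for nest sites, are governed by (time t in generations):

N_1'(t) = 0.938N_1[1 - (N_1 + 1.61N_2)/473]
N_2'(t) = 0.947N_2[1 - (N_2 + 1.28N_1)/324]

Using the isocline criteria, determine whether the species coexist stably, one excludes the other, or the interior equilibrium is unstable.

Compare the nullcline intercepts: K1/α12 = 473/1.61 = 294 < K2 = 324; K2/α21 = 324/1.28 = 253 < K1 = 473.
Since both are reversed, neither can invade when rare; the interior point is a saddle.

unstable coexistence (outcome depends on initial conditions)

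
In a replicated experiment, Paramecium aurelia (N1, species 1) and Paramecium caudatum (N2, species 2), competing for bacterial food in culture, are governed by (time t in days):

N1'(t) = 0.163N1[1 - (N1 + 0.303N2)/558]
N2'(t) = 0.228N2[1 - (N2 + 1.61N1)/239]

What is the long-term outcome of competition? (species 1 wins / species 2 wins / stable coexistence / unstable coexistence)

Compare the nullcline intercepts: K1/α12 = 558/0.303 = 1840 > K2 = 239; K2/α21 = 239/1.61 = 148 < K1 = 558.
Since the inequalities point opposite ways, species 1 can invade but species 2 cannot.

species 1 excludes species 2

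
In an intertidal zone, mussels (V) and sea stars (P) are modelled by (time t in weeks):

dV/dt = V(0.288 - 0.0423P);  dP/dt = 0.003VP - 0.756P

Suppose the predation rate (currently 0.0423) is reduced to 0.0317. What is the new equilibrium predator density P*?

P* ≈ 9.09

At the interior fixed point, setting dV/dt = 0 with V > 0 fixes P* = (prey growth rate)/(VP coefficient) — independent of the other coefficients.
With the change, P* = 0.288/0.0317 = 9.09; it rises from 6.81.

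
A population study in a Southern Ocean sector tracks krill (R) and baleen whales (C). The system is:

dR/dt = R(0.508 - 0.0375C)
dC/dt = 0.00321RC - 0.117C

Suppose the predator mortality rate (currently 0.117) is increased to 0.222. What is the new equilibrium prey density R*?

At the interior fixed point, setting dC/dt = 0 with C > 0 fixes R* = (predator death rate)/(RC coefficient) — independent of the other coefficients.
With the change, R* = 0.222/0.00321 = 69.2; it rises from 36.4.

R* ≈ 69.2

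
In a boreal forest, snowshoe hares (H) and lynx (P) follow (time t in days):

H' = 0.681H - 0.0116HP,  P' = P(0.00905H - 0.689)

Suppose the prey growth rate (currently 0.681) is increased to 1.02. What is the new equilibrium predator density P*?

P* ≈ 87.9

At the interior fixed point, setting dH/dt = 0 with H > 0 fixes P* = (prey growth rate)/(HP coefficient) — independent of the other coefficients.
With the change, P* = 1.02/0.0116 = 87.9; it rises from 58.7.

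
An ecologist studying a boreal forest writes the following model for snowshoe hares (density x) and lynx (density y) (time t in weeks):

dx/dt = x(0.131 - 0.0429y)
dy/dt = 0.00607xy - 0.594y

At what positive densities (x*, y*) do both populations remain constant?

Set dy/dt = 0 with y > 0: 0.00607x - 0.594 = 0, so x* = 0.594/0.00607 = 97.9.
Set dx/dt = 0 with x > 0: 0.131 - 0.0429y = 0, so y* = 0.131/0.0429 = 3.05.

x* ≈ 97.9, y* ≈ 3.05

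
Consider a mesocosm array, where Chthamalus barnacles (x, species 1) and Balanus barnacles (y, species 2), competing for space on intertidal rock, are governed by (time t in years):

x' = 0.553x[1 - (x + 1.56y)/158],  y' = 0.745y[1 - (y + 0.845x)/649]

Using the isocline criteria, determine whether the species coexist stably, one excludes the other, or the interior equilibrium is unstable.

species 2 excludes species 1

Compare the nullcline intercepts: K1/α12 = 158/1.56 = 101 < K2 = 649; K2/α21 = 649/0.845 = 768 > K1 = 158.
Since the inequalities point opposite ways, species 2 can invade but species 1 cannot.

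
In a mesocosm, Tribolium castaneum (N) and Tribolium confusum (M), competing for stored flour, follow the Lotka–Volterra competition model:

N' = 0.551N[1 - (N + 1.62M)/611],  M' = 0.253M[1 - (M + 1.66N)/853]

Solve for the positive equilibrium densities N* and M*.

Setting both brackets to zero gives the nullclines N + 1.62M = 611 and 1.66N + M = 853.
Substituting M = 853 - 1.66N into the first: N(1 - 1.62·1.66) = 611 - 1.62·853.
So N* = -771/-1.69 = 456, and then M* = 853 - 1.66·456 = 95.5.

N* ≈ 456, M* ≈ 95.5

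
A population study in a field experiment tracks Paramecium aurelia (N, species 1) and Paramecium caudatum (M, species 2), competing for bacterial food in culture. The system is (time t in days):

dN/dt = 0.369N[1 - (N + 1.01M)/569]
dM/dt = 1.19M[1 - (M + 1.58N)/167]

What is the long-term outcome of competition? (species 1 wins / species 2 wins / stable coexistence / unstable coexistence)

species 1 excludes species 2

Compare the nullcline intercepts: K1/α12 = 569/1.01 = 563 > K2 = 167; K2/α21 = 167/1.58 = 106 < K1 = 569.
Since the inequalities point opposite ways, species 1 can invade but species 2 cannot.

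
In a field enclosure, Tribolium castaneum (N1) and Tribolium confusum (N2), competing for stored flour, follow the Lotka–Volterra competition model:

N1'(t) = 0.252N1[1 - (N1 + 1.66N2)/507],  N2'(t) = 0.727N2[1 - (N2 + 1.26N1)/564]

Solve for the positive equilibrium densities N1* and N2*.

N1* ≈ 393, N2* ≈ 68.5

Setting both brackets to zero gives the nullclines N1 + 1.66N2 = 507 and 1.26N1 + N2 = 564.
Substituting N2 = 564 - 1.26N1 into the first: N1(1 - 1.66·1.26) = 507 - 1.66·564.
So N1* = -429/-1.09 = 393, and then N2* = 564 - 1.26·393 = 68.5.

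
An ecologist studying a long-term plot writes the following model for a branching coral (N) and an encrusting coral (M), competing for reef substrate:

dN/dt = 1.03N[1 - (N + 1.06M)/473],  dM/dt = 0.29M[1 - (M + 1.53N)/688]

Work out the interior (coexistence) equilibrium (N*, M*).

N* ≈ 412, M* ≈ 57.4

Setting both brackets to zero gives the nullclines N + 1.06M = 473 and 1.53N + M = 688.
Substituting M = 688 - 1.53N into the first: N(1 - 1.06·1.53) = 473 - 1.06·688.
So N* = -256/-0.622 = 412, and then M* = 688 - 1.53·412 = 57.4.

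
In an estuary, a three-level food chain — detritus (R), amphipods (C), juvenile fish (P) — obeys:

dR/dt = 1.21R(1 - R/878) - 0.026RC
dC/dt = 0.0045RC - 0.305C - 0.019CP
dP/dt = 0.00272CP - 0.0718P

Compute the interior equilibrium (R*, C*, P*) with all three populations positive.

R* ≈ 380, C* ≈ 26.4, P* ≈ 73.9

From dP/dt = 0: 0.00272C* = 0.0718, so C* = 26.4.
From dR/dt = 0: 1.21(1 - R*/878) = 0.026·26.4, giving R* = 878·(1 - 0.567) = 380.
From dC/dt = 0: 0.0045·380 - 0.305 = 0.019P*, so P* = 1.4/0.019 = 73.9.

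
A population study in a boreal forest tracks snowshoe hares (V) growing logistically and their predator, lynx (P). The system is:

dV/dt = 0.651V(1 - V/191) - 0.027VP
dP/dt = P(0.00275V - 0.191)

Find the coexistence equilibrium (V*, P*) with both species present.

V* ≈ 69.5, P* ≈ 15.3

From dP/dt = 0 with P > 0: 0.00275V* = 0.191, so V* = 69.5.
Substitute into dV/dt = 0: 0.651(1 - 69.5/191) = 0.027P*.
The bracket is 0.636, giving P* = 0.414/0.027 = 15.3.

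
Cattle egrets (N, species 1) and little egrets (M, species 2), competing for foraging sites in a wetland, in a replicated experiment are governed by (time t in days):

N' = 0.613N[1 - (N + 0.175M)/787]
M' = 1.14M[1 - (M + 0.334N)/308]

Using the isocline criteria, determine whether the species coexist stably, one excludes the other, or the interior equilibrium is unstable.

Compare the nullcline intercepts: K1/α12 = 787/0.175 = 4500 > K2 = 308; K2/α21 = 308/0.334 = 922 > K1 = 787.
Since both inequalities hold, each species can invade when rare, so the interior equilibrium is stable.

stable coexistence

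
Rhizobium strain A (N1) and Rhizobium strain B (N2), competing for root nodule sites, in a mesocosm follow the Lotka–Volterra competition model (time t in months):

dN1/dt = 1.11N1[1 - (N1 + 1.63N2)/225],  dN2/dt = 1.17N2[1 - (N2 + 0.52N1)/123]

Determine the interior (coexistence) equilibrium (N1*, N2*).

N1* ≈ 161, N2* ≈ 39.4

Setting both brackets to zero gives the nullclines N1 + 1.63N2 = 225 and 0.52N1 + N2 = 123.
Substituting N2 = 123 - 0.52N1 into the first: N1(1 - 1.63·0.52) = 225 - 1.63·123.
So N1* = 24.5/0.152 = 161, and then N2* = 123 - 0.52·161 = 39.4.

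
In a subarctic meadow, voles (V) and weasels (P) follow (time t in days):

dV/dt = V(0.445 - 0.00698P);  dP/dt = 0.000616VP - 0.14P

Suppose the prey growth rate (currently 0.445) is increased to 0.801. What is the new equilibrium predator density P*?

At the interior fixed point, setting dV/dt = 0 with V > 0 fixes P* = (prey growth rate)/(VP coefficient) — independent of the other coefficients.
With the change, P* = 0.801/0.00698 = 115; it rises from 63.8.

P* ≈ 115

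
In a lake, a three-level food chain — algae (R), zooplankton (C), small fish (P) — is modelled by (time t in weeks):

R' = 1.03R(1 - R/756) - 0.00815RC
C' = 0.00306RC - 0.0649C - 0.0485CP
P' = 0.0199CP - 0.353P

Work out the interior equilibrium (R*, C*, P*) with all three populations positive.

R* ≈ 650, C* ≈ 17.7, P* ≈ 39.7

From dP/dt = 0: 0.0199C* = 0.353, so C* = 17.7.
From dR/dt = 0: 1.03(1 - R*/756) = 0.00815·17.7, giving R* = 756·(1 - 0.14) = 650.
From dC/dt = 0: 0.00306·650 - 0.0649 = 0.0485P*, so P* = 1.92/0.0485 = 39.7.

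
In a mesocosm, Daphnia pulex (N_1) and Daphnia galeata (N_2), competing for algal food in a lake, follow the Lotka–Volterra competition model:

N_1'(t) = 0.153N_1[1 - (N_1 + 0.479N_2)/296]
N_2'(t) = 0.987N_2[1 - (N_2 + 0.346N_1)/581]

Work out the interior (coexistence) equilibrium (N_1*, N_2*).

N_1* ≈ 21.2, N_2* ≈ 574

Setting both brackets to zero gives the nullclines N_1 + 0.479N_2 = 296 and 0.346N_1 + N_2 = 581.
Substituting N_2 = 581 - 0.346N_1 into the first: N_1(1 - 0.479·0.346) = 296 - 0.479·581.
So N_1* = 17.7/0.834 = 21.2, and then N_2* = 581 - 0.346·21.2 = 574.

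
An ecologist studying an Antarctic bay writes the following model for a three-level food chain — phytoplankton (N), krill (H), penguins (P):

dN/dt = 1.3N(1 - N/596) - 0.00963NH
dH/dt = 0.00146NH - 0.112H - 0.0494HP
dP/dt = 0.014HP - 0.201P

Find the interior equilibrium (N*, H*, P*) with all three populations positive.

N* ≈ 533, H* ≈ 14.4, P* ≈ 13.5

From dP/dt = 0: 0.014H* = 0.201, so H* = 14.4.
From dN/dt = 0: 1.3(1 - N*/596) = 0.00963·14.4, giving N* = 596·(1 - 0.106) = 533.
From dH/dt = 0: 0.00146·533 - 0.112 = 0.0494P*, so P* = 0.666/0.0494 = 13.5.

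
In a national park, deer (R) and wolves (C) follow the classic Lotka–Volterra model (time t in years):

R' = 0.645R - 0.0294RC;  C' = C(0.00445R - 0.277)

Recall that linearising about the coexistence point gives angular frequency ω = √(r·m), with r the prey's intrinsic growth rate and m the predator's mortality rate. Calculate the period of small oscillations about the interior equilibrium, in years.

T ≈ 14.9 years

Here r = 0.645 and m = 0.277, so r·m = 0.179.
ω = √0.179 = 0.423 per year, hence T = 2π/ω ≈ 14.9 years.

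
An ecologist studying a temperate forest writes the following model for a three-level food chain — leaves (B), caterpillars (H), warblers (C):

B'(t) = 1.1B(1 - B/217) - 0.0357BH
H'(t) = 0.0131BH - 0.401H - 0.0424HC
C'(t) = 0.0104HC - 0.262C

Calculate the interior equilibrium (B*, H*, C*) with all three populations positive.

B* ≈ 39.6, H* ≈ 25.2, C* ≈ 2.77

From dC/dt = 0: 0.0104H* = 0.262, so H* = 25.2.
From dB/dt = 0: 1.1(1 - B*/217) = 0.0357·25.2, giving B* = 217·(1 - 0.818) = 39.6.
From dH/dt = 0: 0.0131·39.6 - 0.401 = 0.0424C*, so C* = 0.117/0.0424 = 2.77.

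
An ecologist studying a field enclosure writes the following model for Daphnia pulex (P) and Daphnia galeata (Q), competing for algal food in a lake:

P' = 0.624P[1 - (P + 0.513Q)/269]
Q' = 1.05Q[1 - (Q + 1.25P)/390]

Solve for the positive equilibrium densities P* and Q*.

P* ≈ 192, Q* ≈ 150

Setting both brackets to zero gives the nullclines P + 0.513Q = 269 and 1.25P + Q = 390.
Substituting Q = 390 - 1.25P into the first: P(1 - 0.513·1.25) = 269 - 0.513·390.
So P* = 68.9/0.359 = 192, and then Q* = 390 - 1.25·192 = 150.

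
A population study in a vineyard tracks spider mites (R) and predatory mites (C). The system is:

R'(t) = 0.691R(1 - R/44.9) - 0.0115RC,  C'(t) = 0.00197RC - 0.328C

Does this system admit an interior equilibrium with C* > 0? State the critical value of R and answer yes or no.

The predator equation gives dC/dt > 0 only when R > 0.328/0.00197 = 166.
Without the predator, R → K = 44.9. Since 44.9 < 166, the predator cannot invade.

Threshold R = 166; K < 166, so no, the predator goes extinct.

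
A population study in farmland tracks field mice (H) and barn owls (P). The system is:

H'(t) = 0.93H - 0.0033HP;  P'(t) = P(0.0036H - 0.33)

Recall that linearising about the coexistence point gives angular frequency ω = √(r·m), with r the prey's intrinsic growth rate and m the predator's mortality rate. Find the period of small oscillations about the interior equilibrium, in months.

T ≈ 11.3 months

Here r = 0.93 and m = 0.33, so r·m = 0.307.
ω = √0.307 = 0.554 per month, hence T = 2π/ω ≈ 11.3 months.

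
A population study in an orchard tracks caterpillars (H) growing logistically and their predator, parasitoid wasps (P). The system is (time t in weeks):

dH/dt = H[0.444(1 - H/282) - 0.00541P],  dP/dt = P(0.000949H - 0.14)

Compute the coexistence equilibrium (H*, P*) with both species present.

H* ≈ 148, P* ≈ 39.1

From dP/dt = 0 with P > 0: 0.000949H* = 0.14, so H* = 148.
Substitute into dH/dt = 0: 0.444(1 - 148/282) = 0.00541P*.
The bracket is 0.477, giving P* = 0.212/0.00541 = 39.1.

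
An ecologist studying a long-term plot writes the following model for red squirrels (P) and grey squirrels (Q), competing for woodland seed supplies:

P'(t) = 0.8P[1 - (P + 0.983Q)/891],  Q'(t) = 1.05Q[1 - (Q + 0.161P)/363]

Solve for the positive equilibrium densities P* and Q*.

Setting both brackets to zero gives the nullclines P + 0.983Q = 891 and 0.161P + Q = 363.
Substituting Q = 363 - 0.161P into the first: P(1 - 0.983·0.161) = 891 - 0.983·363.
So P* = 534/0.842 = 635, and then Q* = 363 - 0.161·635 = 261.

P* ≈ 635, Q* ≈ 261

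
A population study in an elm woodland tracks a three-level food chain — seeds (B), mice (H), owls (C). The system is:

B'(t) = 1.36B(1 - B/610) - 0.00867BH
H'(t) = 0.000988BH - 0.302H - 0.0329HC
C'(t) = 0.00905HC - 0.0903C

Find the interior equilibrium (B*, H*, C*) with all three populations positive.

B* ≈ 571, H* ≈ 9.98, C* ≈ 7.97

From dC/dt = 0: 0.00905H* = 0.0903, so H* = 9.98.
From dB/dt = 0: 1.36(1 - B*/610) = 0.00867·9.98, giving B* = 610·(1 - 0.0636) = 571.
From dH/dt = 0: 0.000988·571 - 0.302 = 0.0329C*, so C* = 0.262/0.0329 = 7.97.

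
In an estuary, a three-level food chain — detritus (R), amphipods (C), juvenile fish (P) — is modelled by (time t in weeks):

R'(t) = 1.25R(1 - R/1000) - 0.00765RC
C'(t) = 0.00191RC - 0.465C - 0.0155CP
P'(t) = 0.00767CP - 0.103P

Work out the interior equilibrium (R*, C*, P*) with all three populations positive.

From dP/dt = 0: 0.00767C* = 0.103, so C* = 13.4.
From dR/dt = 0: 1.25(1 - R*/1000) = 0.00765·13.4, giving R* = 1000·(1 - 0.0822) = 918.
From dC/dt = 0: 0.00191·918 - 0.465 = 0.0155P*, so P* = 1.29/0.0155 = 83.1.

R* ≈ 918, C* ≈ 13.4, P* ≈ 83.1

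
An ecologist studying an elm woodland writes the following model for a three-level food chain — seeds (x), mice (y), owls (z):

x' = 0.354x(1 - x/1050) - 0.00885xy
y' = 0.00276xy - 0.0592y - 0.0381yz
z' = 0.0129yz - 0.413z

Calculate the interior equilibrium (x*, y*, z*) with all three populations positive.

From dz/dt = 0: 0.0129y* = 0.413, so y* = 32.
From dx/dt = 0: 0.354(1 - x*/1050) = 0.00885·32, giving x* = 1050·(1 - 0.8) = 210.
From dy/dt = 0: 0.00276·210 - 0.0592 = 0.0381z*, so z* = 0.519/0.0381 = 13.6.

x* ≈ 210, y* ≈ 32, z* ≈ 13.6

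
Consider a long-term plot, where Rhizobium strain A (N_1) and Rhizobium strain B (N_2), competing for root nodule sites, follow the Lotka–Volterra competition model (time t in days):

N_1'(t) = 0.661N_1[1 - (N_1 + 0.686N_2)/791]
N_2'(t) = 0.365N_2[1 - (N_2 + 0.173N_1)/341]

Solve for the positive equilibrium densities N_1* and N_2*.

N_1* ≈ 632, N_2* ≈ 232

Setting both brackets to zero gives the nullclines N_1 + 0.686N_2 = 791 and 0.173N_1 + N_2 = 341.
Substituting N_2 = 341 - 0.173N_1 into the first: N_1(1 - 0.686·0.173) = 791 - 0.686·341.
So N_1* = 557/0.881 = 632, and then N_2* = 341 - 0.173·632 = 232.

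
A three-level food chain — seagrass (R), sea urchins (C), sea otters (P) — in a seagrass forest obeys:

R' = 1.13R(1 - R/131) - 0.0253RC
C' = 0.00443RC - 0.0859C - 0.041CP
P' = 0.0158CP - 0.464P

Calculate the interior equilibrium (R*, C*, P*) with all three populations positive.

R* ≈ 44.9, C* ≈ 29.4, P* ≈ 2.75

From dP/dt = 0: 0.0158C* = 0.464, so C* = 29.4.
From dR/dt = 0: 1.13(1 - R*/131) = 0.0253·29.4, giving R* = 131·(1 - 0.658) = 44.9.
From dC/dt = 0: 0.00443·44.9 - 0.0859 = 0.041P*, so P* = 0.113/0.041 = 2.75.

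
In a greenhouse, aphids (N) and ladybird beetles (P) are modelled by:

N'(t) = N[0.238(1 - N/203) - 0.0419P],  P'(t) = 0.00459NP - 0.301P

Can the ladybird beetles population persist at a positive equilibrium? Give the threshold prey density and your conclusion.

Threshold N = 65.6; K > 65.6, so yes, the predator persists.

The predator equation gives dP/dt > 0 only when N > 0.301/0.00459 = 65.6.
Without the predator, N → K = 203. Since 203 > 65.6, the predator can invade and persist.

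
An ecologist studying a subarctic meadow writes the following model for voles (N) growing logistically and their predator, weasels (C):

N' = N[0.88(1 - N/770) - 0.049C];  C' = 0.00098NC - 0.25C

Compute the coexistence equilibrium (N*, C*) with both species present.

From dC/dt = 0 with C > 0: 0.00098N* = 0.25, so N* = 255.
Substitute into dN/dt = 0: 0.88(1 - 255/770) = 0.049C*.
The bracket is 0.669, giving C* = 0.588/0.049 = 12.

N* ≈ 255, C* ≈ 12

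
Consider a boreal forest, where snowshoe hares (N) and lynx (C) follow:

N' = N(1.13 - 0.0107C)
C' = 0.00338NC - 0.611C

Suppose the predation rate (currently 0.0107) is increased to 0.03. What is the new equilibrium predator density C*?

C* ≈ 37.7

At the interior fixed point, setting dN/dt = 0 with N > 0 fixes C* = (prey growth rate)/(NC coefficient) — independent of the other coefficients.
With the change, C* = 1.13/0.03 = 37.7; it falls from 106.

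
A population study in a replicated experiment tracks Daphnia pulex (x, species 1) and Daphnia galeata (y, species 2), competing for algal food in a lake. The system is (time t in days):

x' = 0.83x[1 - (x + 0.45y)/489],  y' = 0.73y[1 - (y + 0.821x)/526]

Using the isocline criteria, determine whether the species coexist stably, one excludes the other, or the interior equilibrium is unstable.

Compare the nullcline intercepts: K1/α12 = 489/0.45 = 1090 > K2 = 526; K2/α21 = 526/0.821 = 641 > K1 = 489.
Since both inequalities hold, each species can invade when rare, so the interior equilibrium is stable.

stable coexistence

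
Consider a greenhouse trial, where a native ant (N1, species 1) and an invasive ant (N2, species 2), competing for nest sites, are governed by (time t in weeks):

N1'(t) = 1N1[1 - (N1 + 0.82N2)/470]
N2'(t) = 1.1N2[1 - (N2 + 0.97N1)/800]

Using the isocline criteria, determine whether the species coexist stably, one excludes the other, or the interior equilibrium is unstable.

species 2 excludes species 1

Compare the nullcline intercepts: K1/α12 = 470/0.82 = 573 < K2 = 800; K2/α21 = 800/0.97 = 825 > K1 = 470.
Since the inequalities point opposite ways, species 2 can invade but species 1 cannot.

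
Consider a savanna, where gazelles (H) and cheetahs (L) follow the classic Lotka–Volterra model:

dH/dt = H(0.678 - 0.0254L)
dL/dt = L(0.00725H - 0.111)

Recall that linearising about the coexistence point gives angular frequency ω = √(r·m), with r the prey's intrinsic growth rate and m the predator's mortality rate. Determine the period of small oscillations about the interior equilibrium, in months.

Here r = 0.678 and m = 0.111, so r·m = 0.0753.
ω = √0.0753 = 0.274 per month, hence T = 2π/ω ≈ 22.9 months.

T ≈ 22.9 months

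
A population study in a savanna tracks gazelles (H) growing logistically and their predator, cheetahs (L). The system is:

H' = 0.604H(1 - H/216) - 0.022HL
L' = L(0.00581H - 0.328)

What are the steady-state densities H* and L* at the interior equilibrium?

H* ≈ 56.5, L* ≈ 20.3

From dL/dt = 0 with L > 0: 0.00581H* = 0.328, so H* = 56.5.
Substitute into dH/dt = 0: 0.604(1 - 56.5/216) = 0.022L*.
The bracket is 0.739, giving L* = 0.446/0.022 = 20.3.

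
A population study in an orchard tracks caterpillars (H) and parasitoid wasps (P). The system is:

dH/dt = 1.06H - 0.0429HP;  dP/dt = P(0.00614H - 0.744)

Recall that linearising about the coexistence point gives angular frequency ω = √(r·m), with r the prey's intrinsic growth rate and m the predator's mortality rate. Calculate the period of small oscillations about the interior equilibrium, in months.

T ≈ 7.08 months

Here r = 1.06 and m = 0.744, so r·m = 0.789.
ω = √0.789 = 0.888 per month, hence T = 2π/ω ≈ 7.08 months.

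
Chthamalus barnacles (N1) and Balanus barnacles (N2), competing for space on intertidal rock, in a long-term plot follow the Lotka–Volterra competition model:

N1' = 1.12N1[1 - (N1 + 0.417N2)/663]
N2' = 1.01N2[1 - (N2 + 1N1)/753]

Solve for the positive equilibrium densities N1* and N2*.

Setting both brackets to zero gives the nullclines N1 + 0.417N2 = 663 and 1N1 + N2 = 753.
Substituting N2 = 753 - 1N1 into the first: N1(1 - 0.417·1) = 663 - 0.417·753.
So N1* = 349/0.583 = 599, and then N2* = 753 - 1·599 = 154.

N1* ≈ 599, N2* ≈ 154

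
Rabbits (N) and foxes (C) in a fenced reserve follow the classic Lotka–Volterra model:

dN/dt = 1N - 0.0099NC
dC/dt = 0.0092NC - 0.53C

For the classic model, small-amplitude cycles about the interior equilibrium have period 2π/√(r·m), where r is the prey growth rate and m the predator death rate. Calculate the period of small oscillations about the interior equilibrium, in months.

Here r = 1 and m = 0.53, so r·m = 0.53.
ω = √0.53 = 0.728 per month, hence T = 2π/ω ≈ 8.63 months.

T ≈ 8.63 months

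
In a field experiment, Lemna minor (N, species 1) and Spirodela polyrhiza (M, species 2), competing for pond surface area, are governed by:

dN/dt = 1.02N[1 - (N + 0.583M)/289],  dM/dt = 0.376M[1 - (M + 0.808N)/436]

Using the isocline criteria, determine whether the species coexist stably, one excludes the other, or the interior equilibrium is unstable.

Compare the nullcline intercepts: K1/α12 = 289/0.583 = 496 > K2 = 436; K2/α21 = 436/0.808 = 540 > K1 = 289.
Since both inequalities hold, each species can invade when rare, so the interior equilibrium is stable.

stable coexistence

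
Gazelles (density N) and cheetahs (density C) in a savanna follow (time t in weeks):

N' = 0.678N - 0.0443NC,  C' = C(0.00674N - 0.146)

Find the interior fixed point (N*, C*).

N* ≈ 21.7, C* ≈ 15.3

Set dC/dt = 0 with C > 0: 0.00674N - 0.146 = 0, so N* = 0.146/0.00674 = 21.7.
Set dN/dt = 0 with N > 0: 0.678 - 0.0443C = 0, so C* = 0.678/0.0443 = 15.3.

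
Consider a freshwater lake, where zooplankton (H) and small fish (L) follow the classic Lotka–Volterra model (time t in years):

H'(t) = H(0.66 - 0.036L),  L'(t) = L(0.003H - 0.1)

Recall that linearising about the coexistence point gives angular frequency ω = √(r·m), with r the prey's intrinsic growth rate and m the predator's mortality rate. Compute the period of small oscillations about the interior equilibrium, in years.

Here r = 0.66 and m = 0.1, so r·m = 0.066.
ω = √0.066 = 0.257 per year, hence T = 2π/ω ≈ 24.5 years.

T ≈ 24.5 years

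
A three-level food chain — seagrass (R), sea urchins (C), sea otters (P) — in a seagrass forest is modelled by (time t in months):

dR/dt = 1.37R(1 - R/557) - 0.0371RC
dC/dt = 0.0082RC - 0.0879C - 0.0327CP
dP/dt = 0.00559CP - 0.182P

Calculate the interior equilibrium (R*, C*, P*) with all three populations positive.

R* ≈ 65.9, C* ≈ 32.6, P* ≈ 13.8

From dP/dt = 0: 0.00559C* = 0.182, so C* = 32.6.
From dR/dt = 0: 1.37(1 - R*/557) = 0.0371·32.6, giving R* = 557·(1 - 0.882) = 65.9.
From dC/dt = 0: 0.0082·65.9 - 0.0879 = 0.0327P*, so P* = 0.452/0.0327 = 13.8.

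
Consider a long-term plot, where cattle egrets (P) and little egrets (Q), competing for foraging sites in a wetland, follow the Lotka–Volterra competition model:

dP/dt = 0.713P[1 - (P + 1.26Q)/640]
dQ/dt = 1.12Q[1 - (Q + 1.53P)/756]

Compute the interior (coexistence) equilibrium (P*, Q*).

P* ≈ 337, Q* ≈ 241

Setting both brackets to zero gives the nullclines P + 1.26Q = 640 and 1.53P + Q = 756.
Substituting Q = 756 - 1.53P into the first: P(1 - 1.26·1.53) = 640 - 1.26·756.
So P* = -313/-0.928 = 337, and then Q* = 756 - 1.53·337 = 241.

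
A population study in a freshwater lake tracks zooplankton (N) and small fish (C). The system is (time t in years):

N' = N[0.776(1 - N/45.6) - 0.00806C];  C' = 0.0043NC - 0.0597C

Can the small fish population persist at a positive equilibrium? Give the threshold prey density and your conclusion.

The predator equation gives dC/dt > 0 only when N > 0.0597/0.0043 = 13.9.
Without the predator, N → K = 45.6. Since 45.6 > 13.9, the predator can invade and persist.

Threshold N = 13.9; K > 13.9, so yes, the predator persists.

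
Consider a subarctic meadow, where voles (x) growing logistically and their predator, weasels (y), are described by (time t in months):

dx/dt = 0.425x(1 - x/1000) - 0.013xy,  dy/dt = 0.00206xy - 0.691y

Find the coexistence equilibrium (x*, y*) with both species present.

x* ≈ 335, y* ≈ 21.7

From dy/dt = 0 with y > 0: 0.00206x* = 0.691, so x* = 335.
Substitute into dx/dt = 0: 0.425(1 - 335/1000) = 0.013y*.
The bracket is 0.665, giving y* = 0.282/0.013 = 21.7.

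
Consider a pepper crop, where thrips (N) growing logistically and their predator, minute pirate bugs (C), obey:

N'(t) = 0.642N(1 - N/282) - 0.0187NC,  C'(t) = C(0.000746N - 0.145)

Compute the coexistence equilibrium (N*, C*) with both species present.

N* ≈ 194, C* ≈ 10.7

From dC/dt = 0 with C > 0: 0.000746N* = 0.145, so N* = 194.
Substitute into dN/dt = 0: 0.642(1 - 194/282) = 0.0187C*.
The bracket is 0.311, giving C* = 0.199/0.0187 = 10.7.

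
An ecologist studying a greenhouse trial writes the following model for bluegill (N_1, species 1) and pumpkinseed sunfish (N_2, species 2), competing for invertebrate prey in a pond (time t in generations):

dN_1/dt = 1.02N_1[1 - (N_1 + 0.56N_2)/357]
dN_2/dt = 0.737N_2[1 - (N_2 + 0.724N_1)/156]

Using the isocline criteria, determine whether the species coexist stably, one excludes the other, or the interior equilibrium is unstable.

Compare the nullcline intercepts: K1/α12 = 357/0.56 = 637 > K2 = 156; K2/α21 = 156/0.724 = 215 < K1 = 357.
Since the inequalities point opposite ways, species 1 can invade but species 2 cannot.

species 1 excludes species 2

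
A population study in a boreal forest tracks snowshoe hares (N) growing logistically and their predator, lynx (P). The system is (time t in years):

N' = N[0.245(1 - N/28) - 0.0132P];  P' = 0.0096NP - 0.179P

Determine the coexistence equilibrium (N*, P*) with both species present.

N* ≈ 18.6, P* ≈ 6.2

From dP/dt = 0 with P > 0: 0.0096N* = 0.179, so N* = 18.6.
Substitute into dN/dt = 0: 0.245(1 - 18.6/28) = 0.0132P*.
The bracket is 0.334, giving P* = 0.0818/0.0132 = 6.2.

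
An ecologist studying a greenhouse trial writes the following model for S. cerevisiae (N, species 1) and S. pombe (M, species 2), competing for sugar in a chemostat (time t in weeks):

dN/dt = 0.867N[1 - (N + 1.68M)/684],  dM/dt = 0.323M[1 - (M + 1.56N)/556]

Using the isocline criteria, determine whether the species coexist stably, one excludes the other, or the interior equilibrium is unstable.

unstable coexistence (outcome depends on initial conditions)

Compare the nullcline intercepts: K1/α12 = 684/1.68 = 407 < K2 = 556; K2/α21 = 556/1.56 = 356 < K1 = 684.
Since both are reversed, neither can invade when rare; the interior point is a saddle.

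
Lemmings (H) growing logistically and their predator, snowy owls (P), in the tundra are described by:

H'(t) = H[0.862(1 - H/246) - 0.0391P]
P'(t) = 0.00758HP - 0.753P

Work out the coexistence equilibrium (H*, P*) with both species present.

From dP/dt = 0 with P > 0: 0.00758H* = 0.753, so H* = 99.3.
Substitute into dH/dt = 0: 0.862(1 - 99.3/246) = 0.0391P*.
The bracket is 0.596, giving P* = 0.514/0.0391 = 13.1.

H* ≈ 99.3, P* ≈ 13.1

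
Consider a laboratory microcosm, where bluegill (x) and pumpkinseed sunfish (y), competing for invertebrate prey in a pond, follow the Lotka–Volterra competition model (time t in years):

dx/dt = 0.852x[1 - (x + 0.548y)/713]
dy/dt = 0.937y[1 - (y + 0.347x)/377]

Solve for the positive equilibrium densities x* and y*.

Setting both brackets to zero gives the nullclines x + 0.548y = 713 and 0.347x + y = 377.
Substituting y = 377 - 0.347x into the first: x(1 - 0.548·0.347) = 713 - 0.548·377.
So x* = 506/0.81 = 625, and then y* = 377 - 0.347·625 = 160.

x* ≈ 625, y* ≈ 160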